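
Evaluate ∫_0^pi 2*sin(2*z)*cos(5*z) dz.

Use the identity sin(2*z)cos(5*z) = [sin(7*z) + sin(-3*z)]/2.
An antiderivative is F(z) = cos(3*z)/3 - cos(7*z)/7.
Then F(pi) - F(0) = (-4/21) - (4/21) = -8/21.

-8/21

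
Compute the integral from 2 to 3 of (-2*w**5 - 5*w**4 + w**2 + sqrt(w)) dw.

By the power rule, an antiderivative is F(w) = -w**6/3 - w**5 + 2*w**(3/2)/3 + w**3/3.
Then F(3) - F(2) = (-477 + 2*sqrt(3)) - (-152/3 + 4*sqrt(2)/3) = -1279/3 - 4*sqrt(2)/3 + 2*sqrt(3).

-1279/3 - 4*sqrt(2)/3 + 2*sqrt(3)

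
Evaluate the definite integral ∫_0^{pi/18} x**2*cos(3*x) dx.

Integrate by parts twice (u = x^2, dv = cos(3*x) dx).
An antiderivative is F(x) = x**2*sin(3*x)/3 + 2*x*cos(3*x)/9 - 2*sin(3*x)/27.
Then F(pi/18) - F(0) = (-1/27 + pi**2/1944 + sqrt(3)*pi/162) - (0) = -1/27 + pi**2/1944 + sqrt(3)*pi/162.

-1/27 + pi**2/1944 + sqrt(3)*pi/162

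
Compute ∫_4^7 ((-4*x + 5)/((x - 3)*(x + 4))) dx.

-3*log(11) + 7*log(2)

Factor the denominator: x**2 + x - 12 = (x + 4)(x - 3).
Partial fractions: (-4*x + 5)/((x - 3)*(x + 4)) = -3/(x + 4) - 1/(x - 3).
An antiderivative is F(x) = -log(x - 3) - 3*log(x + 4).
Then F(7) - F(4) = (-3*log(11) - 2*log(2)) - (-9*log(2)) = -3*log(11) + 7*log(2).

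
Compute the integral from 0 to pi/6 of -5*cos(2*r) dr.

An antiderivative is F(r) = -5*sin(2*r)/2.
Then F(pi/6) - F(0) = (-5*sqrt(3)/4) - (0) = -5*sqrt(3)/4.

-5*sqrt(3)/4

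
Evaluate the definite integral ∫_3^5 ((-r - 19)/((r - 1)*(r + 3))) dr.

Factor the denominator: r**2 + 2*r - 3 = (r + 3)(r - 1).
Partial fractions: (-r - 19)/((r - 1)*(r + 3)) = 4/(r + 3) - 5/(r - 1).
An antiderivative is F(r) = -5*log(r - 1) + 4*log(r + 3).
Then F(5) - F(3) = (log(4)) - (log(81/2)) = log(8/81).

log(8/81)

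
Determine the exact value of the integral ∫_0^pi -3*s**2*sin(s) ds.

Integrate by parts twice (u = s^2, dv = -3*sin(s) ds).
An antiderivative is F(s) = 3*s**2*cos(s) - 6*s*sin(s) - 6*cos(s).
Then F(pi) - F(0) = (6 - 3*pi**2) - (-6) = 12 - 3*pi**2.

12 - 3*pi**2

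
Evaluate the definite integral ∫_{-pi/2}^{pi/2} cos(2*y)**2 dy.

pi/2

Use the identity cos^2(2*y) = (1 + cos(4*y))/2.
An antiderivative is F(y) = y/2 + sin(4*y)/8.
Then F(pi/2) - F(-pi/2) = (pi/4) - (-pi/4) = pi/2.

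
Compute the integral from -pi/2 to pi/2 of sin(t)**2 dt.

Use the identity sin^2(t) = (1 - cos(2*t))/2.
An antiderivative is F(t) = t/2 - sin(2*t)/4.
Then F(pi/2) - F(-pi/2) = (pi/4) - (-pi/4) = pi/2.

pi/2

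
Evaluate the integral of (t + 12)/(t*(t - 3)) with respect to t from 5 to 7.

-4*log(7) + 5*log(2) + 4*log(5)

Factor the denominator: t**2 - 3*t = t(t - 3).
Partial fractions: (t + 12)/(t*(t - 3)) = -4/t + 5/(t - 3).
An antiderivative is F(t) = -4*log(t) + 5*log(t - 3).
Then F(7) - F(5) = (-4*log(7) + 10*log(2)) - (-4*log(5) + 5*log(2)) = -4*log(7) + 5*log(2) + 4*log(5).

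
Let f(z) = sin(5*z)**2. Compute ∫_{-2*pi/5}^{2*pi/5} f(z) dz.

2*pi/5

Use the identity sin^2(5*z) = (1 - cos(10*z))/2.
An antiderivative is F(z) = z/2 - sin(10*z)/20.
Then F(2*pi/5) - F(-2*pi/5) = (pi/5) - (-pi/5) = 2*pi/5.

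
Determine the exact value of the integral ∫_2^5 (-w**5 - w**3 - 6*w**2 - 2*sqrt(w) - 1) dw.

By the power rule, an antiderivative is F(w) = -w**6/6 - w**4/4 - 4*w**(3/2)/3 - 2*w**3 - w.
Then F(5) - F(2) = (-36185/12 - 20*sqrt(5)/3) - (-98/3 - 8*sqrt(2)/3) = -11931/4 - 20*sqrt(5)/3 + 8*sqrt(2)/3.

-11931/4 - 20*sqrt(5)/3 + 8*sqrt(2)/3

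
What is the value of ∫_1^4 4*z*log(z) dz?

Integrate by parts once (u = ln z, dv = 4*z dz).
An antiderivative is F(z) = z**2*(2*log(z) - 1).
Then F(4) - F(1) = (-16 + 64*log(2)) - (-1) = -15 + 64*log(2).

-15 + 64*log(2)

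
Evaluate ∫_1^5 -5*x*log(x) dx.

Integrate by parts once (u = ln x, dv = -5*x dx).
An antiderivative is F(x) = -5*x**2*(2*log(x) - 1)/4.
Then F(5) - F(1) = (125/4 - 125*log(5)/2) - (5/4) = 30 - 125*log(5)/2.

30 - 125*log(5)/2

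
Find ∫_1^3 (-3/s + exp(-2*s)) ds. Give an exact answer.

An antiderivative is F(s) = -3*log(s) - exp(-2*s)/2.
Then F(3) - F(1) = (-3*log(3) - exp(-6)/2) - (-exp(-2)/2) = (-6*exp(6)*log(3) - 1 + exp(4))*exp(-6)/2.

(-6*exp(6)*log(3) - 1 + exp(4))*exp(-6)/2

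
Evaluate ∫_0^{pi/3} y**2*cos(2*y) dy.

Integrate by parts twice (u = y^2, dv = cos(2*y) dy).
An antiderivative is F(y) = y**2*sin(2*y)/2 + y*cos(2*y)/2 - sin(2*y)/4.
Then F(pi/3) - F(0) = (-pi/12 - sqrt(3)/8 + sqrt(3)*pi**2/36) - (0) = -pi/12 - sqrt(3)/8 + sqrt(3)*pi**2/36.

-pi/12 - sqrt(3)/8 + sqrt(3)*pi**2/36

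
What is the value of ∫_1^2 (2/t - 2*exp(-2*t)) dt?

An antiderivative is F(t) = 2*log(t) + exp(-2*t).
Then F(2) - F(1) = (exp(-4) + 2*log(2)) - (exp(-2)) = -exp(-2) + exp(-4) + 2*log(2).

-exp(-2) + exp(-4) + 2*log(2)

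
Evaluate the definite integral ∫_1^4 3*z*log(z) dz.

Integrate by parts once (u = ln z, dv = 3*z dz).
An antiderivative is F(z) = 3*z**2*(2*log(z) - 1)/4.
Then F(4) - F(1) = (-12 + 48*log(2)) - (-3/4) = -45/4 + 48*log(2).

-45/4 + 48*log(2)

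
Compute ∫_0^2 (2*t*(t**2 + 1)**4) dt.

Let u = t**2 + 1, so du = 2*t dt. When t = 0, u = 1; when t = 2, u = 5.
The integral becomes ∫ u**4 du from 1 to 5, with antiderivative u**5/5.
Back in t: F(t) = (t**2 + 1)**5/5.
Then F(2) - F(0) = (625) - (1/5) = 3124/5.

3124/5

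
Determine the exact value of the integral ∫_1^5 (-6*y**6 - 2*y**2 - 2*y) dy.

By the power rule, an antiderivative is F(y) = -6*y**7/7 - 2*y**3/3 - y**2.
Then F(5) - F(1) = (-1408525/21) - (-53/21) = -1408472/21.

-1408472/21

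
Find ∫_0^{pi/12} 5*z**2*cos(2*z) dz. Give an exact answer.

-5/8 + 5*pi**2/576 + 5*sqrt(3)*pi/48

Integrate by parts twice (u = z^2, dv = 5*cos(2*z) dz).
An antiderivative is F(z) = 5*z**2*sin(2*z)/2 + 5*z*cos(2*z)/2 - 5*sin(2*z)/4.
Then F(pi/12) - F(0) = (-5/8 + 5*pi**2/576 + 5*sqrt(3)*pi/48) - (0) = -5/8 + 5*pi**2/576 + 5*sqrt(3)*pi/48.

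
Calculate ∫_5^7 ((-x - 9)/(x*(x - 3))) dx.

-3*log(5) - 4*log(2) + 3*log(7)

Factor the denominator: x**2 - 3*x = x(x - 3).
Partial fractions: (-x - 9)/(x*(x - 3)) = 3/x - 4/(x - 3).
An antiderivative is F(x) = 3*log(x) - 4*log(x - 3).
Then F(7) - F(5) = (-8*log(2) + 3*log(7)) - (-4*log(2) + 3*log(5)) = -3*log(5) - 4*log(2) + 3*log(7).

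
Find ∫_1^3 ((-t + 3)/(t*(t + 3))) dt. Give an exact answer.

log(4/3)

Factor the denominator: t**2 + 3*t = (t + 3)t.
Partial fractions: (-t + 3)/(t*(t + 3)) = -2/(t + 3) + 1/t.
An antiderivative is F(t) = log(t) - 2*log(t + 3).
Then F(3) - F(1) = (-log(12)) - (-log(16)) = log(4/3).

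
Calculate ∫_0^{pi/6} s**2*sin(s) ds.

-2 - sqrt(3)*pi**2/72 + pi/6 + sqrt(3)

Integrate by parts twice (u = s^2, dv = sin(s) ds).
An antiderivative is F(s) = -s**2*cos(s) + 2*s*sin(s) + 2*cos(s).
Then F(pi/6) - F(0) = (-sqrt(3)*pi**2/72 + pi/6 + sqrt(3)) - (2) = -2 - sqrt(3)*pi**2/72 + pi/6 + sqrt(3).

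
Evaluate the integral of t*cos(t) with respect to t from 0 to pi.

Integrate by parts once (u = t, dv = cos(t) dt).
An antiderivative is F(t) = t*sin(t) + cos(t).
Then F(pi) - F(0) = (-1) - (1) = -2.

-2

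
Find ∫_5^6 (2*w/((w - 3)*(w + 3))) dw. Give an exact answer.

Factor the denominator: w**2 - 9 = (w + 3)(w - 3).
Partial fractions: 2*w/((w - 3)*(w + 3)) = 1/(w + 3) + 1/(w - 3).
An antiderivative is F(w) = log(w - 3) + log(w + 3).
Then F(6) - F(5) = (log(27)) - (log(16)) = log(27/16).

log(27/16)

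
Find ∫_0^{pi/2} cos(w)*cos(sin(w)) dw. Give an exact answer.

sin(1)

Let u = sin(w), so du = cos(w) dw. When w = 0, u = 0; when w = pi/2, u = 1.
The integral becomes ∫ cos(u) du from 0 to 1, with antiderivative sin(u).
Back in w: F(w) = sin(sin(w)).
Then F(pi/2) - F(0) = (sin(1)) - (0) = sin(1).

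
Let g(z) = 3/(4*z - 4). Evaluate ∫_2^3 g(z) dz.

3*log(2)/4

An antiderivative is F(z) = 3*log(4*z - 4)/4.
Then F(3) - F(2) = (9*log(2)/4) - (3*log(2)/2) = 3*log(2)/4.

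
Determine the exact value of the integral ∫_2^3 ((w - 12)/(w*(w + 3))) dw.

Factor the denominator: w**2 + 3*w = (w + 3)w.
Partial fractions: (w - 12)/(w*(w + 3)) = 5/(w + 3) - 4/w.
An antiderivative is F(w) = -4*log(w) + 5*log(w + 3).
Then F(3) - F(2) = (log(96)) - (-4*log(2) + 5*log(5)) = -5*log(5) + log(3) + 9*log(2).

-5*log(5) + log(3) + 9*log(2)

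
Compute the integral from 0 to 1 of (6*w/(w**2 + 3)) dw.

Let u = w**2 + 3, so du = 2*w dw. When w = 0, u = 3; when w = 1, u = 4.
The integral becomes 3·∫ 1/u du from 3 to 4, with antiderivative 3*log(u).
Back in w: F(w) = 3*log(w**2 + 3).
Then F(1) - F(0) = (log(64)) - (log(27)) = log(64/27).

log(64/27)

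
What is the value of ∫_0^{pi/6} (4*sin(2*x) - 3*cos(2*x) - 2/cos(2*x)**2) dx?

An antiderivative is F(x) = -3*sin(2*x)/2 - 2*cos(2*x) - tan(2*x).
Then F(pi/6) - F(0) = (-7*sqrt(3)/4 - 1) - (-2) = 1 - 7*sqrt(3)/4.

1 - 7*sqrt(3)/4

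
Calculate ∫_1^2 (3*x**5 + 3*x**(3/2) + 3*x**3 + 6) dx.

By the power rule, an antiderivative is F(x) = x**6/2 + 6*x**(5/2)/5 + 3*x**4/4 + 6*x.
Then F(2) - F(1) = (24*sqrt(2)/5 + 56) - (169/20) = 24*sqrt(2)/5 + 951/20.

24*sqrt(2)/5 + 951/20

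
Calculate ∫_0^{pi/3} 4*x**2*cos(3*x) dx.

-8*pi/27

Integrate by parts twice (u = x^2, dv = 4*cos(3*x) dx).
An antiderivative is F(x) = 4*x**2*sin(3*x)/3 + 8*x*cos(3*x)/9 - 8*sin(3*x)/27.
Then F(pi/3) - F(0) = (-8*pi/27) - (0) = -8*pi/27.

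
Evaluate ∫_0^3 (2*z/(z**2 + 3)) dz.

log(4)

Let u = z**2 + 3, so du = 2*z dz. When z = 0, u = 3; when z = 3, u = 12.
The integral becomes ∫ 1/u du from 3 to 12, with antiderivative log(u).
Back in z: F(z) = log(z**2 + 3).
Then F(3) - F(0) = (log(12)) - (log(3)) = log(4).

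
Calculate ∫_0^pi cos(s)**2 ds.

pi/2

Use the identity cos^2(s) = (1 + cos(2*s))/2.
An antiderivative is F(s) = s/2 + sin(2*s)/4.
Then F(pi) - F(0) = (pi/2) - (0) = pi/2.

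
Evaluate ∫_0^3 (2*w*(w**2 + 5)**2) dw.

Let u = w**2 + 5, so du = 2*w dw. When w = 0, u = 5; when w = 3, u = 14.
The integral becomes ∫ u**2 du from 5 to 14, with antiderivative u**3/3.
Back in w: F(w) = (w**2 + 5)**3/3.
Then F(3) - F(0) = (2744/3) - (125/3) = 873.

873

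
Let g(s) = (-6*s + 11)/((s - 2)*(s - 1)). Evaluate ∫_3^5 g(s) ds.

-log(96)

Factor the denominator: s**2 - 3*s + 2 = (s - 1)(s - 2).
Partial fractions: (-6*s + 11)/((s - 2)*(s - 1)) = -5/(s - 1) - 1/(s - 2).
An antiderivative is F(s) = -log(s - 2) - 5*log(s - 1).
Then F(5) - F(3) = (-10*log(2) - log(3)) - (-log(32)) = -log(96).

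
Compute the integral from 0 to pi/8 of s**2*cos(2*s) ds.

Integrate by parts twice (u = s^2, dv = cos(2*s) ds).
An antiderivative is F(s) = s**2*sin(2*s)/2 + s*cos(2*s)/2 - sin(2*s)/4.
Then F(pi/8) - F(0) = (sqrt(2)*(-32 + pi**2 + 8*pi)/256) - (0) = sqrt(2)*(-32 + pi**2 + 8*pi)/256.

sqrt(2)*(-32 + pi**2 + 8*pi)/256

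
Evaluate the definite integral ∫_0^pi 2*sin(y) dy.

4

An antiderivative is F(y) = -2*cos(y).
Then F(pi) - F(0) = (2) - (-2) = 4.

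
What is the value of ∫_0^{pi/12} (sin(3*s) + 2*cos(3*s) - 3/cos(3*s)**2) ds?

-2/3 + sqrt(2)/6

An antiderivative is F(s) = 2*sin(3*s)/3 - cos(3*s)/3 - tan(3*s).
Then F(pi/12) - F(0) = (-1 + sqrt(2)/6) - (-1/3) = -2/3 + sqrt(2)/6.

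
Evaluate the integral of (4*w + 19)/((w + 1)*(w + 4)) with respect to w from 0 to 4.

Factor the denominator: w**2 + 5*w + 4 = (w + 4)(w + 1).
Partial fractions: (4*w + 19)/((w + 1)*(w + 4)) = -1/(w + 4) + 5/(w + 1).
An antiderivative is F(w) = 5*log(w + 1) - log(w + 4).
Then F(4) - F(0) = (-3*log(2) + 5*log(5)) - (-log(4)) = -log(2) + 5*log(5).

-log(2) + 5*log(5)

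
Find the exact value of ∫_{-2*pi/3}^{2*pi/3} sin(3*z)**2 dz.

Use the identity sin^2(3*z) = (1 - cos(6*z))/2.
An antiderivative is F(z) = z/2 - sin(6*z)/12.
Then F(2*pi/3) - F(-2*pi/3) = (pi/3) - (-pi/3) = 2*pi/3.

2*pi/3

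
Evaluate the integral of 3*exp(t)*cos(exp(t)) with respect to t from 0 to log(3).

Let u = exp(t), so du = exp(t) dt. When t = 0, u = 1; when t = log(3), u = 3.
The integral becomes 3·∫ cos(u) du from 1 to 3, with antiderivative 3*sin(u).
Back in t: F(t) = 3*sin(exp(t)).
Then F(log(3)) - F(0) = (3*sin(3)) - (3*sin(1)) = -3*sin(1) + 3*sin(3).

-3*sin(1) + 3*sin(3)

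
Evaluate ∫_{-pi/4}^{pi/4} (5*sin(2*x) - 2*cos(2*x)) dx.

-2

An antiderivative is F(x) = -sin(2*x) - 5*cos(2*x)/2.
Then F(pi/4) - F(-pi/4) = (-1) - (1) = -2.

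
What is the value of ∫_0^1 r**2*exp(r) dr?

Integrate by parts twice (u = r^2, dv = exp(r) dr).
An antiderivative is F(r) = (r**2 - 2*r + 2)*exp(r).
Then F(1) - F(0) = (E) - (2) = -2 + E.

-2 + E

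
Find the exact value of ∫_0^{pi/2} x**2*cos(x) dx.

Integrate by parts twice (u = x^2, dv = cos(x) dx).
An antiderivative is F(x) = x**2*sin(x) + 2*x*cos(x) - 2*sin(x).
Then F(pi/2) - F(0) = (-2 + pi**2/4) - (0) = -2 + pi**2/4.

-2 + pi**2/4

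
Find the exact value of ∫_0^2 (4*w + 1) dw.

10

By the power rule, an antiderivative is F(w) = 2*w**2 + w.
Then F(2) - F(0) = (10) - (0) = 10.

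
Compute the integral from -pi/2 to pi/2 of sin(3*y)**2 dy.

Use the identity sin^2(3*y) = (1 - cos(6*y))/2.
An antiderivative is F(y) = y/2 - sin(6*y)/12.
Then F(pi/2) - F(-pi/2) = (pi/4) - (-pi/4) = pi/2.

pi/2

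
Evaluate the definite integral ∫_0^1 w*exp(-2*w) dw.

(-3 + exp(2))*exp(-2)/4

Integrate by parts once (u = w, dv = exp(-2*w) dw).
An antiderivative is F(w) = (-2*w - 1)*exp(-2*w)/4.
Then F(1) - F(0) = (-3*exp(-2)/4) - (-1/4) = (-3 + exp(2))*exp(-2)/4.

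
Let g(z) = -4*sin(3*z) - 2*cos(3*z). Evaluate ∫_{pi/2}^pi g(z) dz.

An antiderivative is F(z) = -2*sin(3*z)/3 + 4*cos(3*z)/3.
Then F(pi) - F(pi/2) = (-4/3) - (2/3) = -2.

-2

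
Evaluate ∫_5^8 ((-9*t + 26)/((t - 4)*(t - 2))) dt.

Factor the denominator: t**2 - 6*t + 8 = (t - 2)(t - 4).
Partial fractions: (-9*t + 26)/((t - 4)*(t - 2)) = -4/(t - 2) - 5/(t - 4).
An antiderivative is F(t) = -5*log(t - 4) - 4*log(t - 2).
Then F(8) - F(5) = (-14*log(2) - 4*log(3)) - (-log(81)) = -14*log(2).

-14*log(2)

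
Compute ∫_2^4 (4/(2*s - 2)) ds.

An antiderivative is F(s) = 2*log(2*s - 2).
Then F(4) - F(2) = (log(36)) - (log(4)) = log(9).

log(9)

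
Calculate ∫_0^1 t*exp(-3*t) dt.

(-4 + exp(3))*exp(-3)/9

Integrate by parts once (u = t, dv = exp(-3*t) dt).
An antiderivative is F(t) = (-3*t - 1)*exp(-3*t)/9.
Then F(1) - F(0) = (-4*exp(-3)/9) - (-1/9) = (-4 + exp(3))*exp(-3)/9.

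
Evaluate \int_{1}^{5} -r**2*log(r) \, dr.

Integrate by parts once (u = ln r, dv = -r**2 dr).
An antiderivative is F(r) = -r**3*(3*log(r) - 1)/9.
Then F(5) - F(1) = (125/9 - 125*log(5)/3) - (1/9) = 124/9 - 125*log(5)/3.

124/9 - 125*log(5)/3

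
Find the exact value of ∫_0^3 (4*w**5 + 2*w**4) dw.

2916/5

By the power rule, an antiderivative is F(w) = 2*w**6/3 + 2*w**5/5.
Then F(3) - F(0) = (2916/5) - (0) = 2916/5.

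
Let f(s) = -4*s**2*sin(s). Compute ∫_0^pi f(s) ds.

16 - 4*pi**2

Integrate by parts twice (u = s^2, dv = -4*sin(s) ds).
An antiderivative is F(s) = 4*s**2*cos(s) - 8*s*sin(s) - 8*cos(s).
Then F(pi) - F(0) = (8 - 4*pi**2) - (-8) = 16 - 4*pi**2.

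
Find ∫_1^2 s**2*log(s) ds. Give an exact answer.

-7/9 + 8*log(2)/3

Integrate by parts once (u = ln s, dv = s**2 ds).
An antiderivative is F(s) = s**3*(3*log(s) - 1)/9.
Then F(2) - F(1) = (-8/9 + 8*log(2)/3) - (-1/9) = -7/9 + 8*log(2)/3.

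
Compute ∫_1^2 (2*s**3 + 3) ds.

By the power rule, an antiderivative is F(s) = s**4/2 + 3*s.
Then F(2) - F(1) = (14) - (7/2) = 21/2.

21/2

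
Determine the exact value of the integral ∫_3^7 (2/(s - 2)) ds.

An antiderivative is F(s) = 2*log(s - 2).
Then F(7) - F(3) = (log(25)) - (0) = log(25).

log(25)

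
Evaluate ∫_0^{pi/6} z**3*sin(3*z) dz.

-2/27 + pi**2/108

Integrate by parts 3 times (u = z^3, dv = sin(3*z) dz).
An antiderivative is F(z) = -z**3*cos(3*z)/3 + z**2*sin(3*z)/3 + 2*z*cos(3*z)/9 - 2*sin(3*z)/27.
Then F(pi/6) - F(0) = (-2/27 + pi**2/108) - (0) = -2/27 + pi**2/108.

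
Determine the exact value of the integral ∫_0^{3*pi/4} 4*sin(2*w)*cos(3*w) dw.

-6*sqrt(2)/5 - 8/5

Use the identity sin(2*w)cos(3*w) = [sin(5*w) + sin(-w)]/2.
An antiderivative is F(w) = 2*cos(w) - 2*cos(5*w)/5.
Then F(3*pi/4) - F(0) = (-6*sqrt(2)/5) - (8/5) = -6*sqrt(2)/5 - 8/5.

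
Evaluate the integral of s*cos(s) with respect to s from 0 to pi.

Integrate by parts once (u = s, dv = cos(s) ds).
An antiderivative is F(s) = s*sin(s) + cos(s).
Then F(pi) - F(0) = (-1) - (1) = -2.

-2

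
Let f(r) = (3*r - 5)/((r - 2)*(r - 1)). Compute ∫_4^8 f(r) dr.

Factor the denominator: r**2 - 3*r + 2 = (r - 1)(r - 2).
Partial fractions: (3*r - 5)/((r - 2)*(r - 1)) = 2/(r - 1) + 1/(r - 2).
An antiderivative is F(r) = log(r - 2) + 2*log(r - 1).
Then F(8) - F(4) = (log(2) + log(3) + 2*log(7)) - (log(18)) = log(49/3).

log(49/3)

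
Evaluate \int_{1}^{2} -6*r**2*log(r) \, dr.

Integrate by parts once (u = ln r, dv = -6*r**2 dr).
An antiderivative is F(r) = -2*r**3*(3*log(r) - 1)/3.
Then F(2) - F(1) = (16/3 - 16*log(2)) - (2/3) = 14/3 - 16*log(2).

14/3 - 16*log(2)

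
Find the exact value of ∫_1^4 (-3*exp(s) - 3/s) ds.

-3*exp(4) - 3*log(4) + 3*exp(1)

An antiderivative is F(s) = -3*exp(s) - 3*log(s).
Then F(4) - F(1) = (-3*exp(4) - 3*log(4)) - (-3*exp(1)) = -3*exp(4) - 3*log(4) + 3*exp(1).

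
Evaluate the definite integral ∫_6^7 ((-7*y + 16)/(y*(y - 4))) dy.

Factor the denominator: y**2 - 4*y = y(y - 4).
Partial fractions: (-7*y + 16)/(y*(y - 4)) = -4/y - 3/(y - 4).
An antiderivative is F(y) = -4*log(y) - 3*log(y - 4).
Then F(7) - F(6) = (-4*log(7) - 3*log(3)) - (-7*log(2) - 4*log(3)) = -4*log(7) + log(3) + 7*log(2).

-4*log(7) + log(3) + 7*log(2)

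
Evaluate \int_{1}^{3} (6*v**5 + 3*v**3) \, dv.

788

By the power rule, an antiderivative is F(v) = v**6 + 3*v**4/4.
Then F(3) - F(1) = (3159/4) - (7/4) = 788.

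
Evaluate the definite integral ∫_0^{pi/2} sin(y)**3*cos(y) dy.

Let u = sin(y), so du = cos(y) dy. When y = 0, u = 0; when y = pi/2, u = 1.
The integral becomes ∫ u**3 du from 0 to 1, with antiderivative u**4/4.
Back in y: F(y) = sin(y)**4/4.
Then F(pi/2) - F(0) = (1/4) - (0) = 1/4.

1/4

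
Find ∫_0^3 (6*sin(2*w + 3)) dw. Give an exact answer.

Let u = 2*w + 3, so du = 2 dw. When w = 0, u = 3; when w = 3, u = 9.
The integral becomes 3·∫ sin(u) du from 3 to 9, with antiderivative -3*cos(u).
Back in w: F(w) = -3*cos(2*w + 3).
Then F(3) - F(0) = (-3*cos(9)) - (-3*cos(3)) = 3*cos(3) - 3*cos(9).

3*cos(3) - 3*cos(9)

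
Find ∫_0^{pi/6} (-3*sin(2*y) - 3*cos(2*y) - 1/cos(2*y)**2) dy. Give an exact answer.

An antiderivative is F(y) = -3*sin(2*y)/2 + 3*cos(2*y)/2 - tan(2*y)/2.
Then F(pi/6) - F(0) = (3/4 - 5*sqrt(3)/4) - (3/2) = -5*sqrt(3)/4 - 3/4.

-5*sqrt(3)/4 - 3/4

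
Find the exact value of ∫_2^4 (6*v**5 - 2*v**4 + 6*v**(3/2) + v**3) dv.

3772 - 48*sqrt(2)/5

By the power rule, an antiderivative is F(v) = v**6 + 12*v**(5/2)/5 - 2*v**5/5 + v**4/4.
Then F(4) - F(2) = (19136/5) - (48*sqrt(2)/5 + 276/5) = 3772 - 48*sqrt(2)/5.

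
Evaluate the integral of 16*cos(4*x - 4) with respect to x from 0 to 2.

Let u = 4*x - 4, so du = 4 dx. When x = 0, u = -4; when x = 2, u = 4.
The integral becomes 4·∫ cos(u) du from -4 to 4, with antiderivative 4*sin(u).
Back in x: F(x) = 4*sin(4*x - 4).
Then F(2) - F(0) = (4*sin(4)) - (-4*sin(4)) = 8*sin(4).

8*sin(4)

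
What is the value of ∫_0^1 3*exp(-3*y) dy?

1 - exp(-3)

An antiderivative is F(y) = -exp(-3*y).
Then F(1) - F(0) = (-exp(-3)) - (-1) = 1 - exp(-3).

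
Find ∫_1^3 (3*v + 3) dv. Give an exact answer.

By the power rule, an antiderivative is F(v) = 3*v**2/2 + 3*v.
Then F(3) - F(1) = (45/2) - (9/2) = 18.

18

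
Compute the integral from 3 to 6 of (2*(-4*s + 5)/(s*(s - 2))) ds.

Factor the denominator: s**2 - 2*s = s(s - 2).
Partial fractions: 2*(-4*s + 5)/(s*(s - 2)) = -5/s - 3/(s - 2).
An antiderivative is F(s) = -5*log(s) - 3*log(s - 2).
Then F(6) - F(3) = (-11*log(2) - 5*log(3)) - (-5*log(3)) = -11*log(2).

-11*log(2)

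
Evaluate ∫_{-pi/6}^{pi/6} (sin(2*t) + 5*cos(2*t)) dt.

5*sqrt(3)/2

An antiderivative is F(t) = 5*sin(2*t)/2 - cos(2*t)/2.
Then F(pi/6) - F(-pi/6) = (-1/4 + 5*sqrt(3)/4) - (-5*sqrt(3)/4 - 1/4) = 5*sqrt(3)/2.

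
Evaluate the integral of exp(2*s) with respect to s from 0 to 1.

-1/2 + exp(2)/2

An antiderivative is F(s) = exp(2*s)/2.
Then F(1) - F(0) = (exp(2)/2) - (1/2) = -1/2 + exp(2)/2.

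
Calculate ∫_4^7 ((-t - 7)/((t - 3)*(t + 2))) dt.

log(3/32)

Factor the denominator: t**2 - t - 6 = (t + 2)(t - 3).
Partial fractions: (-t - 7)/((t - 3)*(t + 2)) = 1/(t + 2) - 2/(t - 3).
An antiderivative is F(t) = -2*log(t - 3) + log(t + 2).
Then F(7) - F(4) = (log(9/16)) - (log(6)) = log(3/32).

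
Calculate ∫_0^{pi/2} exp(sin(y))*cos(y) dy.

Let u = sin(y), so du = cos(y) dy. When y = 0, u = 0; when y = pi/2, u = 1.
The integral becomes ∫ exp(u) du from 0 to 1, with antiderivative exp(u).
Back in y: F(y) = exp(sin(y)).
Then F(pi/2) - F(0) = (E) - (1) = -1 + E.

-1 + E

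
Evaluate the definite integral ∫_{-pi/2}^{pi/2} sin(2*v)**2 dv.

pi/2

Use the identity sin^2(2*v) = (1 - cos(4*v))/2.
An antiderivative is F(v) = v/2 - sin(4*v)/8.
Then F(pi/2) - F(-pi/2) = (pi/4) - (-pi/4) = pi/2.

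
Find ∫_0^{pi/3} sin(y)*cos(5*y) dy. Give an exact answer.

-3/16

Use the identity sin(y)cos(5*y) = [sin(6*y) + sin(-4*y)]/2.
An antiderivative is F(y) = cos(4*y)/8 - cos(6*y)/12.
Then F(pi/3) - F(0) = (-7/48) - (1/24) = -3/16.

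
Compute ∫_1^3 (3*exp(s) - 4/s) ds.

-3*exp(1) - log(81) + 3*exp(3)

An antiderivative is F(s) = 3*exp(s) - 4*log(s).
Then F(3) - F(1) = (-log(81) + 3*exp(3)) - (3*exp(1)) = -3*exp(1) - log(81) + 3*exp(3).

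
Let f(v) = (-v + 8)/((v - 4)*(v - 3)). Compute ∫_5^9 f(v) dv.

-5*log(3) + 4*log(5)

Factor the denominator: v**2 - 7*v + 12 = (v - 3)(v - 4).
Partial fractions: (-v + 8)/((v - 4)*(v - 3)) = -5/(v - 3) + 4/(v - 4).
An antiderivative is F(v) = 4*log(v - 4) - 5*log(v - 3).
Then F(9) - F(5) = (-5*log(3) - 5*log(2) + 4*log(5)) - (-log(32)) = -5*log(3) + 4*log(5).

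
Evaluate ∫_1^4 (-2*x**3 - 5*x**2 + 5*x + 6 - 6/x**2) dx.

By the power rule, an antiderivative is F(x) = -x**4/2 - 5*x**3/3 + 5*x**2/2 + 6*x + 6/x.
Then F(4) - F(1) = (-1015/6) - (37/3) = -363/2.

-363/2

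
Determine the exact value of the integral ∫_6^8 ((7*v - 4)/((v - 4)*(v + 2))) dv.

Factor the denominator: v**2 - 2*v - 8 = (v + 2)(v - 4).
Partial fractions: (7*v - 4)/((v - 4)*(v + 2)) = 3/(v + 2) + 4/(v - 4).
An antiderivative is F(v) = 4*log(v - 4) + 3*log(v + 2).
Then F(8) - F(6) = (3*log(5) + 11*log(2)) - (13*log(2)) = -2*log(2) + 3*log(5).

-2*log(2) + 3*log(5)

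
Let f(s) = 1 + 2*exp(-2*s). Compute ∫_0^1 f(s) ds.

An antiderivative is F(s) = s - exp(-2*s).
Then F(1) - F(0) = (1 - exp(-2)) - (-1) = 2 - exp(-2).

2 - exp(-2)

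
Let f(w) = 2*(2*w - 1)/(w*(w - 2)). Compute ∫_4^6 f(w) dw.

Factor the denominator: w**2 - 2*w = w(w - 2).
Partial fractions: 2*(2*w - 1)/(w*(w - 2)) = 1/w + 3/(w - 2).
An antiderivative is F(w) = log(w) + 3*log(w - 2).
Then F(6) - F(4) = (log(3) + 7*log(2)) - (log(32)) = log(12).

log(12)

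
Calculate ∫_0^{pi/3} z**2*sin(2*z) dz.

Integrate by parts twice (u = z^2, dv = sin(2*z) dz).
An antiderivative is F(z) = -z**2*cos(2*z)/2 + z*sin(2*z)/2 + cos(2*z)/4.
Then F(pi/3) - F(0) = (-1/8 + pi**2/36 + sqrt(3)*pi/12) - (1/4) = -3/8 + pi**2/36 + sqrt(3)*pi/12.

-3/8 + pi**2/36 + sqrt(3)*pi/12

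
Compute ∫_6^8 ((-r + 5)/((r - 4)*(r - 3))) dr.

log(18/25)

Factor the denominator: r**2 - 7*r + 12 = (r - 3)(r - 4).
Partial fractions: (-r + 5)/((r - 4)*(r - 3)) = -2/(r - 3) + 1/(r - 4).
An antiderivative is F(r) = log(r - 4) - 2*log(r - 3).
Then F(8) - F(6) = (log(4/25)) - (log(2/9)) = log(18/25).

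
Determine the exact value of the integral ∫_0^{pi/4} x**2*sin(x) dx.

-2 - sqrt(2)*pi**2/32 + sqrt(2)*pi/4 + sqrt(2)

Integrate by parts twice (u = x^2, dv = sin(x) dx).
An antiderivative is F(x) = -x**2*cos(x) + 2*x*sin(x) + 2*cos(x).
Then F(pi/4) - F(0) = (sqrt(2)*(-pi**2 + 8*pi + 32)/32) - (2) = -2 - sqrt(2)*pi**2/32 + sqrt(2)*pi/4 + sqrt(2).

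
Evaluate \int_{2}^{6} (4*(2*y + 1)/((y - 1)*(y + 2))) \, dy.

4*log(2) + 4*log(5)

Factor the denominator: y**2 + y - 2 = (y + 2)(y - 1).
Partial fractions: 4*(2*y + 1)/((y - 1)*(y + 2)) = 4/(y + 2) + 4/(y - 1).
An antiderivative is F(y) = 4*log(y - 1) + 4*log(y + 2).
Then F(6) - F(2) = (4*log(5) + 12*log(2)) - (8*log(2)) = 4*log(2) + 4*log(5).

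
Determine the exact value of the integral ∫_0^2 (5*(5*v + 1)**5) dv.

Let u = 5*v + 1, so du = 5 dv. When v = 0, u = 1; when v = 2, u = 11.
The integral becomes ∫ u**5 du from 1 to 11, with antiderivative u**6/6.
Back in v: F(v) = (5*v + 1)**6/6.
Then F(2) - F(0) = (1771561/6) - (1/6) = 295260.

295260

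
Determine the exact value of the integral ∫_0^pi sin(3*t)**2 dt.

Use the identity sin^2(3*t) = (1 - cos(6*t))/2.
An antiderivative is F(t) = t/2 - sin(6*t)/12.
Then F(pi) - F(0) = (pi/2) - (0) = pi/2.

pi/2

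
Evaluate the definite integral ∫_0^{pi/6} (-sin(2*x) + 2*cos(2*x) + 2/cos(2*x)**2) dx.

An antiderivative is F(x) = sin(2*x) + cos(2*x)/2 + tan(2*x).
Then F(pi/6) - F(0) = (1/4 + 3*sqrt(3)/2) - (1/2) = -1/4 + 3*sqrt(3)/2.

-1/4 + 3*sqrt(3)/2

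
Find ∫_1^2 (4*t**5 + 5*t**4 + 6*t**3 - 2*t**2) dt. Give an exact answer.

545/6

By the power rule, an antiderivative is F(t) = 2*t**6/3 + t**5 + 3*t**4/2 - 2*t**3/3.
Then F(2) - F(1) = (280/3) - (5/2) = 545/6.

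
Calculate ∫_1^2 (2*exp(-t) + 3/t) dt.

An antiderivative is F(t) = 3*log(t) - 2*exp(-t).
Then F(2) - F(1) = (-2*exp(-2) + 3*log(2)) - (-2*exp(-1)) = -2*exp(-2) + 2*exp(-1) + 3*log(2).

-2*exp(-2) + 2*exp(-1) + 3*log(2)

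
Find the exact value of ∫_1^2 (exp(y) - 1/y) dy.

-exp(1) - log(2) + exp(2)

An antiderivative is F(y) = exp(y) - log(y).
Then F(2) - F(1) = (-log(2) + exp(2)) - (exp(1)) = -exp(1) - log(2) + exp(2).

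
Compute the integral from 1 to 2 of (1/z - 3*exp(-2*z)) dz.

-3*exp(-2)/2 + 3*exp(-4)/2 + log(2)

An antiderivative is F(z) = log(z) + 3*exp(-2*z)/2.
Then F(2) - F(1) = (3*exp(-4)/2 + log(2)) - (3*exp(-2)/2) = -3*exp(-2)/2 + 3*exp(-4)/2 + log(2).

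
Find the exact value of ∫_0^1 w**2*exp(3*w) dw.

-2/27 + 5*exp(3)/27

Integrate by parts twice (u = w^2, dv = exp(3*w) dw).
An antiderivative is F(w) = (9*w**2 - 6*w + 2)*exp(3*w)/27.
Then F(1) - F(0) = (5*exp(3)/27) - (2/27) = -2/27 + 5*exp(3)/27.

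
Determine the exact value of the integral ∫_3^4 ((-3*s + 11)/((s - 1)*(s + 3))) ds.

-5*log(7) + 3*log(2) + 7*log(3)

Factor the denominator: s**2 + 2*s - 3 = (s + 3)(s - 1).
Partial fractions: (-3*s + 11)/((s - 1)*(s + 3)) = -5/(s + 3) + 2/(s - 1).
An antiderivative is F(s) = 2*log(s - 1) - 5*log(s + 3).
Then F(4) - F(3) = (-5*log(7) + 2*log(3)) - (-5*log(3) - 3*log(2)) = -5*log(7) + 3*log(2) + 7*log(3).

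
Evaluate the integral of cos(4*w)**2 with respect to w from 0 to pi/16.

1/16 + pi/32

Use the identity cos^2(4*w) = (1 + cos(8*w))/2.
An antiderivative is F(w) = w/2 + sin(8*w)/16.
Then F(pi/16) - F(0) = (1/16 + pi/32) - (0) = 1/16 + pi/32.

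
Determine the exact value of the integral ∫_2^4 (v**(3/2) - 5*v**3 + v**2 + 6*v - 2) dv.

-3548/15 - 8*sqrt(2)/5

By the power rule, an antiderivative is F(v) = 2*v**(5/2)/5 - 5*v**4/4 + v**3/3 + 3*v**2 - 2*v.
Then F(4) - F(2) = (-3688/15) - (-28/3 + 8*sqrt(2)/5) = -3548/15 - 8*sqrt(2)/5.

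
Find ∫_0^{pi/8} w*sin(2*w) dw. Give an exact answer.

sqrt(2)*(4 - pi)/32

Integrate by parts once (u = w, dv = sin(2*w) dw).
An antiderivative is F(w) = -w*cos(2*w)/2 + sin(2*w)/4.
Then F(pi/8) - F(0) = (sqrt(2)*(4 - pi)/32) - (0) = sqrt(2)*(4 - pi)/32.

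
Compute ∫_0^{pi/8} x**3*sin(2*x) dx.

sqrt(2)*(-384 - pi**3 + 12*pi**2 + 96*pi)/2048

Integrate by parts 3 times (u = x^3, dv = sin(2*x) dx).
An antiderivative is F(x) = -x**3*cos(2*x)/2 + 3*x**2*sin(2*x)/4 + 3*x*cos(2*x)/4 - 3*sin(2*x)/8.
Then F(pi/8) - F(0) = (sqrt(2)*(-384 - pi**3 + 12*pi**2 + 96*pi)/2048) - (0) = sqrt(2)*(-384 - pi**3 + 12*pi**2 + 96*pi)/2048.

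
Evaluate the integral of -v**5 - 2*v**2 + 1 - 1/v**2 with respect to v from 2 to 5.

-13344/5

By the power rule, an antiderivative is F(v) = -v**6/6 - 2*v**3/3 + v + 1/v.
Then F(5) - F(2) = (-26823/10) - (-27/2) = -13344/5.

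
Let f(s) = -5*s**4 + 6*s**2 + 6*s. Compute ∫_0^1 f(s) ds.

By the power rule, an antiderivative is F(s) = -s**5 + 2*s**3 + 3*s**2.
Then F(1) - F(0) = (4) - (0) = 4.

4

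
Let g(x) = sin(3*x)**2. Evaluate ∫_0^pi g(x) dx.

pi/2

Use the identity sin^2(3*x) = (1 - cos(6*x))/2.
An antiderivative is F(x) = x/2 - sin(6*x)/12.
Then F(pi) - F(0) = (pi/2) - (0) = pi/2.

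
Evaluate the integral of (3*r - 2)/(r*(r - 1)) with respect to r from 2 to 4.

log(12)

Factor the denominator: r**2 - r = r(r - 1).
Partial fractions: (3*r - 2)/(r*(r - 1)) = 2/r + 1/(r - 1).
An antiderivative is F(r) = 2*log(r) + log(r - 1).
Then F(4) - F(2) = (log(48)) - (log(4)) = log(12).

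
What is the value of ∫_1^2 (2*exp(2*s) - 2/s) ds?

An antiderivative is F(s) = exp(2*s) - 2*log(s).
Then F(2) - F(1) = (-log(4) + exp(4)) - (exp(2)) = -exp(2) - log(4) + exp(4).

-exp(2) - log(4) + exp(4)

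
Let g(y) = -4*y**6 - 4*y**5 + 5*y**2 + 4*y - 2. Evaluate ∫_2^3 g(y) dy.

By the power rule, an antiderivative is F(y) = -4*y**7/7 - 2*y**6/3 + 5*y**3/3 + 2*y**2 - 2*y.
Then F(3) - F(2) = (-11751/7) - (-2068/21) = -33185/21.

-33185/21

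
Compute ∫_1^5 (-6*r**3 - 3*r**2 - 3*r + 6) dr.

-1072

By the power rule, an antiderivative is F(r) = -3*r**4/2 - r**3 - 3*r**2/2 + 6*r.
Then F(5) - F(1) = (-1070) - (2) = -1072.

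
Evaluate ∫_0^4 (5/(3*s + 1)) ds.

An antiderivative is F(s) = 5*log(3*s + 1)/3.
Then F(4) - F(0) = (5*log(13)/3) - (0) = 5*log(13)/3.

5*log(13)/3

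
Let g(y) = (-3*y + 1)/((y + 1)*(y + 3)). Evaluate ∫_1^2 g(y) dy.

-5*log(5) + 2*log(3) + 8*log(2)

Factor the denominator: y**2 + 4*y + 3 = (y + 3)(y + 1).
Partial fractions: (-3*y + 1)/((y + 1)*(y + 3)) = -5/(y + 3) + 2/(y + 1).
An antiderivative is F(y) = 2*log(y + 1) - 5*log(y + 3).
Then F(2) - F(1) = (-5*log(5) + 2*log(3)) - (-8*log(2)) = -5*log(5) + 2*log(3) + 8*log(2).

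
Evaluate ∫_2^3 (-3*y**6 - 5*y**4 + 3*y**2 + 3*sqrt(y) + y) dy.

-15007/14 - 4*sqrt(2) + 6*sqrt(3)

By the power rule, an antiderivative is F(y) = -3*y**7/7 - y**5 + 2*y**(3/2) + y**3 + y**2/2.
Then F(3) - F(2) = (-16083/14 + 6*sqrt(3)) - (-538/7 + 4*sqrt(2)) = -15007/14 - 4*sqrt(2) + 6*sqrt(3).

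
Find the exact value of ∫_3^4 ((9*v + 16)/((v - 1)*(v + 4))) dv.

Factor the denominator: v**2 + 3*v - 4 = (v + 4)(v - 1).
Partial fractions: (9*v + 16)/((v - 1)*(v + 4)) = 4/(v + 4) + 5/(v - 1).
An antiderivative is F(v) = 5*log(v - 1) + 4*log(v + 4).
Then F(4) - F(3) = (5*log(3) + 12*log(2)) - (5*log(2) + 4*log(7)) = -4*log(7) + 7*log(2) + 5*log(3).

-4*log(7) + 7*log(2) + 5*log(3)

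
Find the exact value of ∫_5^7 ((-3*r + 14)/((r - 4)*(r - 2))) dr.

Factor the denominator: r**2 - 6*r + 8 = (r - 2)(r - 4).
Partial fractions: (-3*r + 14)/((r - 4)*(r - 2)) = -4/(r - 2) + 1/(r - 4).
An antiderivative is F(r) = log(r - 4) - 4*log(r - 2).
Then F(7) - F(5) = (-4*log(5) + log(3)) - (-log(81)) = -4*log(5) + 5*log(3).

-4*log(5) + 5*log(3)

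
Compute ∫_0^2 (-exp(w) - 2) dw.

An antiderivative is F(w) = -2*w - exp(w).
Then F(2) - F(0) = (-exp(2) - 4) - (-1) = -exp(2) - 3.

-exp(2) - 3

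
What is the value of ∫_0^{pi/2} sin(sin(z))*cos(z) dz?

1 - cos(1)

Let u = sin(z), so du = cos(z) dz. When z = 0, u = 0; when z = pi/2, u = 1.
The integral becomes ∫ sin(u) du from 0 to 1, with antiderivative -cos(u).
Back in z: F(z) = -cos(sin(z)).
Then F(pi/2) - F(0) = (-cos(1)) - (-1) = 1 - cos(1).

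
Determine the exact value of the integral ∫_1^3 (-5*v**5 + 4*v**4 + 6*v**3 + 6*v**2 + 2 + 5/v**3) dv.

-10568/45

By the power rule, an antiderivative is F(v) = -5*v**6/6 + 4*v**5/5 + 3*v**4/2 + 2*v**3 + 2*v - 5/(2*v**2).
Then F(3) - F(1) = (-20869/90) - (89/30) = -10568/45.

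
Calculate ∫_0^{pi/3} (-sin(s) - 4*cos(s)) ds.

An antiderivative is F(s) = -4*sin(s) + cos(s).
Then F(pi/3) - F(0) = (1/2 - 2*sqrt(3)) - (1) = -2*sqrt(3) - 1/2.

-2*sqrt(3) - 1/2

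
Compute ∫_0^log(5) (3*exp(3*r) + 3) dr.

3*log(5) + 124

An antiderivative is F(r) = exp(3*r) + 3*r.
Then F(log(5)) - F(0) = (3*log(5) + 125) - (1) = 3*log(5) + 124.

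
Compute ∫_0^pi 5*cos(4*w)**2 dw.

5*pi/2

Use the identity cos^2(4*w) = (1 + cos(8*w))/2.
An antiderivative is F(w) = 5*w/2 + 5*sin(8*w)/16.
Then F(pi) - F(0) = (5*pi/2) - (0) = 5*pi/2.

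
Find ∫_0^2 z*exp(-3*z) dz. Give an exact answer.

(-7 + exp(6))*exp(-6)/9

Integrate by parts once (u = z, dv = exp(-3*z) dz).
An antiderivative is F(z) = (-3*z - 1)*exp(-3*z)/9.
Then F(2) - F(0) = (-7*exp(-6)/9) - (-1/9) = (-7 + exp(6))*exp(-6)/9.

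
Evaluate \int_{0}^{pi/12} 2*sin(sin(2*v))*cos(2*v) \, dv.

1 - cos(1/2)

Let u = sin(2*v), so du = 2*cos(2*v) dv. When v = 0, u = 0; when v = pi/12, u = 1/2.
The integral becomes ∫ sin(u) du from 0 to 1/2, with antiderivative -cos(u).
Back in v: F(v) = -cos(sin(2*v)).
Then F(pi/12) - F(0) = (-cos(1/2)) - (-1) = 1 - cos(1/2).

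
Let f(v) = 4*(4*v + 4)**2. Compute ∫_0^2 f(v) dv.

Let u = 4*v + 4, so du = 4 dv. When v = 0, u = 4; when v = 2, u = 12.
The integral becomes ∫ u**2 du from 4 to 12, with antiderivative u**3/3.
Back in v: F(v) = (4*v + 4)**3/3.
Then F(2) - F(0) = (576) - (64/3) = 1664/3.

1664/3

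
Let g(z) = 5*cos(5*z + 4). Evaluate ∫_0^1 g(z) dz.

sin(9) - sin(4)

Let u = 5*z + 4, so du = 5 dz. When z = 0, u = 4; when z = 1, u = 9.
The integral becomes ∫ cos(u) du from 4 to 9, with antiderivative sin(u).
Back in z: F(z) = sin(5*z + 4).
Then F(1) - F(0) = (sin(9)) - (sin(4)) = sin(9) - sin(4).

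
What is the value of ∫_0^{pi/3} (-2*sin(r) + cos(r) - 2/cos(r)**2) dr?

-3*sqrt(3)/2 - 1

An antiderivative is F(r) = sin(r) + 2*cos(r) - 2*tan(r).
Then F(pi/3) - F(0) = (1 - 3*sqrt(3)/2) - (2) = -3*sqrt(3)/2 - 1.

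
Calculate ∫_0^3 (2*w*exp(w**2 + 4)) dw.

Let u = w**2 + 4, so du = 2*w dw. When w = 0, u = 4; when w = 3, u = 13.
The integral becomes ∫ exp(u) du from 4 to 13, with antiderivative exp(u).
Back in w: F(w) = exp(w**2 + 4).
Then F(3) - F(0) = (exp(13)) - (exp(4)) = -exp(4) + exp(13).

-exp(4) + exp(13)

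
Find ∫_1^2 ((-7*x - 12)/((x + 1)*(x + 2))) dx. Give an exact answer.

log(2/27)

Factor the denominator: x**2 + 3*x + 2 = (x + 2)(x + 1).
Partial fractions: (-7*x - 12)/((x + 1)*(x + 2)) = -2/(x + 2) - 5/(x + 1).
An antiderivative is F(x) = -5*log(x + 1) - 2*log(x + 2).
Then F(2) - F(1) = (-5*log(3) - 4*log(2)) - (-5*log(2) - 2*log(3)) = log(2/27).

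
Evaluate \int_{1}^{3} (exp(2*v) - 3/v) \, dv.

An antiderivative is F(v) = exp(2*v)/2 - 3*log(v).
Then F(3) - F(1) = (-log(27) + exp(6)/2) - (exp(2)/2) = -exp(2)/2 - log(27) + exp(6)/2.

-exp(2)/2 - log(27) + exp(6)/2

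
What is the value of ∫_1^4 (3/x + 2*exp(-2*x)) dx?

-exp(-8) + exp(-2) + 6*log(2)

An antiderivative is F(x) = 3*log(x) - exp(-2*x).
Then F(4) - F(1) = (-exp(-8) + 6*log(2)) - (-exp(-2)) = -exp(-8) + exp(-2) + 6*log(2).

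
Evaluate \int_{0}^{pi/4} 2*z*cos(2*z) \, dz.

Integrate by parts once (u = z, dv = 2*cos(2*z) dz).
An antiderivative is F(z) = z*sin(2*z) + cos(2*z)/2.
Then F(pi/4) - F(0) = (pi/4) - (1/2) = -1/2 + pi/4.

-1/2 + pi/4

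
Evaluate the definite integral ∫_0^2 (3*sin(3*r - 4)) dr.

cos(4) - cos(2)

Let u = 3*r - 4, so du = 3 dr. When r = 0, u = -4; when r = 2, u = 2.
The integral becomes ∫ sin(u) du from -4 to 2, with antiderivative -cos(u).
Back in r: F(r) = -cos(3*r - 4).
Then F(2) - F(0) = (-cos(2)) - (-cos(4)) = cos(4) - cos(2).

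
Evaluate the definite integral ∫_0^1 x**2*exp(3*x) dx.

-2/27 + 5*exp(3)/27

Integrate by parts twice (u = x^2, dv = exp(3*x) dx).
An antiderivative is F(x) = (9*x**2 - 6*x + 2)*exp(3*x)/27.
Then F(1) - F(0) = (5*exp(3)/27) - (2/27) = -2/27 + 5*exp(3)/27.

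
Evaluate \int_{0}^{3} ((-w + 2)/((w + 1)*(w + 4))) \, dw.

Factor the denominator: w**2 + 5*w + 4 = (w + 4)(w + 1).
Partial fractions: (-w + 2)/((w + 1)*(w + 4)) = -2/(w + 4) + 1/(w + 1).
An antiderivative is F(w) = log(w + 1) - 2*log(w + 4).
Then F(3) - F(0) = (log(4/49)) - (-log(16)) = log(64/49).

log(64/49)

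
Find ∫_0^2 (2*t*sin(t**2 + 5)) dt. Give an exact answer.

Let u = t**2 + 5, so du = 2*t dt. When t = 0, u = 5; when t = 2, u = 9.
The integral becomes ∫ sin(u) du from 5 to 9, with antiderivative -cos(u).
Back in t: F(t) = -cos(t**2 + 5).
Then F(2) - F(0) = (-cos(9)) - (-cos(5)) = cos(5) - cos(9).

cos(5) - cos(9)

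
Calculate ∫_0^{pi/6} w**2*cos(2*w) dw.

-sqrt(3)/8 + sqrt(3)*pi**2/144 + pi/24

Integrate by parts twice (u = w^2, dv = cos(2*w) dw).
An antiderivative is F(w) = w**2*sin(2*w)/2 + w*cos(2*w)/2 - sin(2*w)/4.
Then F(pi/6) - F(0) = (-sqrt(3)/8 + sqrt(3)*pi**2/144 + pi/24) - (0) = -sqrt(3)/8 + sqrt(3)*pi**2/144 + pi/24.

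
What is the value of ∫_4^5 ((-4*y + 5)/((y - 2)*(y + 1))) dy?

-4*log(3) - 2*log(2) + 3*log(5)

Factor the denominator: y**2 - y - 2 = (y + 1)(y - 2).
Partial fractions: (-4*y + 5)/((y - 2)*(y + 1)) = -3/(y + 1) - 1/(y - 2).
An antiderivative is F(y) = -log(y - 2) - 3*log(y + 1).
Then F(5) - F(4) = (-4*log(3) - 3*log(2)) - (-3*log(5) - log(2)) = -4*log(3) - 2*log(2) + 3*log(5).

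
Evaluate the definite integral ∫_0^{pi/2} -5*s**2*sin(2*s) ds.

5/2 - 5*pi**2/8

Integrate by parts twice (u = s^2, dv = -5*sin(2*s) ds).
An antiderivative is F(s) = 5*s**2*cos(2*s)/2 - 5*s*sin(2*s)/2 - 5*cos(2*s)/4.
Then F(pi/2) - F(0) = (5/4 - 5*pi**2/8) - (-5/4) = 5/2 - 5*pi**2/8.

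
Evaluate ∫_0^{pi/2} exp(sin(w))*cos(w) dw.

-1 + E

Let u = sin(w), so du = cos(w) dw. When w = 0, u = 0; when w = pi/2, u = 1.
The integral becomes ∫ exp(u) du from 0 to 1, with antiderivative exp(u).
Back in w: F(w) = exp(sin(w)).
Then F(pi/2) - F(0) = (E) - (1) = -1 + E.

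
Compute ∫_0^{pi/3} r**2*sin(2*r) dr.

-3/8 + pi**2/36 + sqrt(3)*pi/12

Integrate by parts twice (u = r^2, dv = sin(2*r) dr).
An antiderivative is F(r) = -r**2*cos(2*r)/2 + r*sin(2*r)/2 + cos(2*r)/4.
Then F(pi/3) - F(0) = (-1/8 + pi**2/36 + sqrt(3)*pi/12) - (1/4) = -3/8 + pi**2/36 + sqrt(3)*pi/12.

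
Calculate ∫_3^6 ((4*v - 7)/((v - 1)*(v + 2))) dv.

Factor the denominator: v**2 + v - 2 = (v + 2)(v - 1).
Partial fractions: (4*v - 7)/((v - 1)*(v + 2)) = 5/(v + 2) - 1/(v - 1).
An antiderivative is F(v) = -log(v - 1) + 5*log(v + 2).
Then F(6) - F(3) = (-log(5) + 15*log(2)) - (-log(2) + 5*log(5)) = -6*log(5) + 16*log(2).

-6*log(5) + 16*log(2)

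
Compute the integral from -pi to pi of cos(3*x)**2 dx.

Use the identity cos^2(3*x) = (1 + cos(6*x))/2.
An antiderivative is F(x) = x/2 + sin(6*x)/12.
Then F(pi) - F(-pi) = (pi/2) - (-pi/2) = pi.

pi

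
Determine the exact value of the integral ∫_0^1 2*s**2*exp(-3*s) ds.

4/27 - 34*exp(-3)/27

Integrate by parts twice (u = s^2, dv = 2*exp(-3*s) ds).
An antiderivative is F(s) = (-18*s**2 - 12*s - 4)*exp(-3*s)/27.
Then F(1) - F(0) = (-34*exp(-3)/27) - (-4/27) = 4/27 - 34*exp(-3)/27.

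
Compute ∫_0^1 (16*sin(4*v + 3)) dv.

Let u = 4*v + 3, so du = 4 dv. When v = 0, u = 3; when v = 1, u = 7.
The integral becomes 4·∫ sin(u) du from 3 to 7, with antiderivative -4*cos(u).
Back in v: F(v) = -4*cos(4*v + 3).
Then F(1) - F(0) = (-4*cos(7)) - (-4*cos(3)) = 4*cos(3) - 4*cos(7).

4*cos(3) - 4*cos(7)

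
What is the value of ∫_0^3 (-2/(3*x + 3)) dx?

An antiderivative is F(x) = -2*log(3*x + 3)/3.
Then F(3) - F(0) = (-2*log(12)/3) - (-2*log(3)/3) = -4*log(2)/3.

-4*log(2)/3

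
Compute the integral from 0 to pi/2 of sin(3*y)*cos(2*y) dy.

Use the identity sin(3*y)cos(2*y) = [sin(5*y) + sin(y)]/2.
An antiderivative is F(y) = -cos(y)/2 - cos(5*y)/10.
Then F(pi/2) - F(0) = (0) - (-3/5) = 3/5.

3/5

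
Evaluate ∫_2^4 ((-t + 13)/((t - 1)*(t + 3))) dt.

Factor the denominator: t**2 + 2*t - 3 = (t + 3)(t - 1).
Partial fractions: (-t + 13)/((t - 1)*(t + 3)) = -4/(t + 3) + 3/(t - 1).
An antiderivative is F(t) = 3*log(t - 1) - 4*log(t + 3).
Then F(4) - F(2) = (-4*log(7) + 3*log(3)) - (-4*log(5)) = -4*log(7) + 3*log(3) + 4*log(5).

-4*log(7) + 3*log(3) + 4*log(5)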